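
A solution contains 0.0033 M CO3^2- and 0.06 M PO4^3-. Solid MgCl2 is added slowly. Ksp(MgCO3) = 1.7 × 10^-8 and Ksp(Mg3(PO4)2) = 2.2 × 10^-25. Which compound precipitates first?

Mg3(PO4)2

Precipitation of each salt starts when its ion product equals its Ksp.
For MgCO3: 1.7 × 10^-8 = 0.0033 × [Mg^2+]  ⇒  [Mg^2+] = 5.2 × 10^-6 M.
For Mg3(PO4)2: 2.2 × 10^-25 = (0.06)^2 × [Mg^2+]^3  ⇒  [Mg^2+] = 3.9 x 10^-8 M.
The salt with the lower threshold [Mg^2+] precipitates first: Mg3(PO4)2.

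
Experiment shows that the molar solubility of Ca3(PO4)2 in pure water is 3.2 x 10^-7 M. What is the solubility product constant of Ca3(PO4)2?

3.6 × 10^-31

Ca3(PO4)2(s) <=> 3 Ca^2+ + 2 PO4^3-
With molar solubility s: [Ca^2+] = 3s, [PO4^3-] = 2s.
Ksp = [Ca^2+]^3[PO4^3-]^2
Substituting: Ksp = (3s)^3(2s)^2 = 108s^5
Ksp = 108 × (3.2 x 10^-7)^5 = 3.6 × 10^-31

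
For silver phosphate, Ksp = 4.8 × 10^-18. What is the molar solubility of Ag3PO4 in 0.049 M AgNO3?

Ag3PO4(s) ⇌ 3 Ag^+ + PO4^3-
Ksp = [Ag^+]^3[PO4^3-]
Let s be the molar solubility in this solution. [Ag^+] = 0.049 + 3s ≈ 0.049, [PO4^3-] = s (since Ag^+ from AgNO3 dominates).
Ksp ≈ (0.049)^3 × s
s = 4.1 × 10^-14 M
Check: 3s = 1.2 × 10^-13 ≪ 0.049, so the approximation is valid.

4.1 x 10^-14 M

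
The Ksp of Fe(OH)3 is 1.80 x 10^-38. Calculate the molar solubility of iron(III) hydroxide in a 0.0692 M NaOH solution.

5.43e-35 M

Fe(OH)3(s) ⇌ Fe^3+ + 3 OH^-
Ksp = [Fe^3+][OH^-]^3
Let s be the molar solubility in this solution. [Fe^3+] = s, [OH^-] = 0.0692 + 3s ≈ 0.0692 (common-ion effect: OH^- is already 0.0692 M).
Ksp ≈ s × (0.0692)^3
s = 5.43 x 10^-35 M
Check: 3s = 1.6 × 10^-34 ≪ 0.0692, so the approximation is valid.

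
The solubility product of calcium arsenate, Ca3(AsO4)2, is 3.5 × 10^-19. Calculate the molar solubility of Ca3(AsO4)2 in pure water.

s ≈ 8.0 × 10^-5 M

Ca3(AsO4)2(s) ⇌ 3 Ca^2+(aq) + 2 AsO4^3-(aq)
Ksp = [Ca^2+]^3[AsO4^3-]^2
If s mol/L of Ca3(AsO4)2 dissolves, [Ca^2+] = 3s and [AsO4^3-] = 2s.
Substituting: Ksp = (3s)^3(2s)^2 = 108s^5
s^5 = 3.5 × 10^-19 / 108, so s = 8.0 × 10^-5 M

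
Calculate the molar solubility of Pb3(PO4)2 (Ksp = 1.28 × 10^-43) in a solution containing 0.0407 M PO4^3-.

Pb3(PO4)2(s) ⇌ 3 Pb^2+(aq) + 2 PO4^3-(aq)
Ksp = [Pb^2+]^3[PO4^3-]^2
Let s = moles of Pb3(PO4)2 that dissolve per litre. [Pb^2+] = 3s, [PO4^3-] = 0.0407 + 2s ≈ 0.0407 (Ksp is small, so little additional dissolves).
Ksp ≈ (3s)^3 × (0.0407)^2
s = 1.42 x 10^-14 M
Check: 2s = 2.8 x 10^-14 ≪ 0.0407, so the approximation is valid.

s ≈ 1.42 x 10^-14 M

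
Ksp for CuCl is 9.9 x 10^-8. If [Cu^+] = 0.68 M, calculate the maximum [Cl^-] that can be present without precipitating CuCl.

[Cl^-] = 1.5 x 10^-7 M

CuCl(s) ⇌ Cu^+ + Cl^-
Ksp = [Cu^+][Cl^-]
Precipitation begins when Q = Ksp. With [Cu^+] = 0.68 M:
9.9 x 10^-8 = (0.68) × [Cl^-]
[Cl^-] = (9.9 x 10^-8 / 6.8 × 10^-1) = 1.5 × 10^-7 M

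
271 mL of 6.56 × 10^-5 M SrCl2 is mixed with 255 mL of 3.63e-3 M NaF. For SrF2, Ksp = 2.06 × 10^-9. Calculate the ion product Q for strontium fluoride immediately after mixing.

Total volume = 271 + 255 = 526 mL.
[Sr^2+] = 6.56 × 10^-5 × (271/526) = 3.380 × 10^-5 M
[F^-] = 3.63 × 10^-3 × (255/526) = 1.760 x 10^-3 M
SrF2(s) ⇌ Sr^2+(aq) + 2 F^-(aq), so Q = [Sr^2+][F^-]^2
Q = (3.380 × 10^-5)(1.760 × 10^-3)^2 = 1.05 x 10^-10
Q < Ksp, so no precipitate of SrF2 forms.

1.05e-10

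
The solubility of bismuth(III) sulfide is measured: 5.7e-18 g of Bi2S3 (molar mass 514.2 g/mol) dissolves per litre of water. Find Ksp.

Molar solubility s = (5.7 × 10^-18 g/L) / (514.2 g/mol) = 1.11 × 10^-20 M.
Bi2S3(s) ⇌ 2 Bi^3+ + 3 S^2-
With molar solubility s: [Bi^3+] = 2s, [S^2-] = 3s.
Ksp = [Bi^3+]^2[S^2-]^3
Ksp = (2s)^2(3s)^3 = 108s^5
Ksp = 108 × (1.11 × 10^-20)^5 = 1.8 x 10^-98

1.8 × 10^-98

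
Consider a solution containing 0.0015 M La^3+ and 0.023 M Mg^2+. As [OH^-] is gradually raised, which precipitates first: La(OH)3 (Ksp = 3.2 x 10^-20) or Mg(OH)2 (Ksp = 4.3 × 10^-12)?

Precipitation of each salt starts when its ion product equals its Ksp.
For La(OH)3: 3.2 x 10^-20 = 0.0015 × [OH^-]^3  ⇒  [OH^-] = 2.8 × 10^-6 M.
For Mg(OH)2: 4.3 × 10^-12 = 0.023 × [OH^-]^2  ⇒  [OH^-] = 1.4 × 10^-5 M.
The salt with the lower threshold [OH^-] precipitates first: La(OH)3.

La(OH)3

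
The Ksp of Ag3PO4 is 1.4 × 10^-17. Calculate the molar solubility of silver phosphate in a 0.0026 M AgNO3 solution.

Ag3PO4(s) ⇌ 3 Ag^+ + PO4^3-
Ksp = [Ag^+]^3[PO4^3-]
Let s = moles of Ag3PO4 that dissolve per litre. [Ag^+] = 0.0026 + 3s ≈ 0.0026, [PO4^3-] = s (since Ag^+ from AgNO3 dominates).
Ksp ≈ (0.0026)^3 × s
s = 8.0 x 10^-10 M
Check: 3s = 2.4 × 10^-9 ≪ 0.0026, so the approximation is valid.

8.0 x 10^-10 M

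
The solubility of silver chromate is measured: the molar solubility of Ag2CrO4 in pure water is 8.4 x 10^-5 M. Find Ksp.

Ag2CrO4(s) ⇌ 2 Ag^+(aq) + CrO4^2-(aq)
For each mole of Ag2CrO4 that dissolves: [Ag^+] = 2s, [CrO4^2-] = s.
Ksp = [Ag^+]^2[CrO4^2-]
Ksp = (2s)^2s = 4s^3
Ksp = 4 × (8.4 × 10^-5)^3 = 2.4 x 10^-12

Ksp = 2.4e-12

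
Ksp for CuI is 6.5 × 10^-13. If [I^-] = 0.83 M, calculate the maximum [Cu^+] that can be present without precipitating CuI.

[Cu^+] ≈ 7.8e-13 M

CuI(s) <=> Cu^+(aq) + I^-(aq)
Ksp = [Cu^+][I^-]
Precipitation begins when Q = Ksp. With [I^-] = 0.83 M:
6.5 × 10^-13 = (0.83) × [Cu^+]
[Cu^+] = (6.5 × 10^-13 / 8.3 × 10^-1) = 7.8 x 10^-13 M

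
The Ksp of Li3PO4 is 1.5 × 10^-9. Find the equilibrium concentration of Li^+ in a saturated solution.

Li3PO4(s) <=> 3 Li^+ + PO4^3-
Ksp = [Li^+]^3[PO4^3-]
For each mole of Li3PO4 that dissolves: [Li^+] = 3s, [PO4^3-] = s.
Substituting: Ksp = (3s)^3s = 27s^4
s^4 = 1.5 × 10^-9 / 27, so s = 2.73 × 10^-3 M
[Li^+] = 3s = 8.2 × 10^-3 M

[Li^+] ≈ 8.2 × 10^-3 M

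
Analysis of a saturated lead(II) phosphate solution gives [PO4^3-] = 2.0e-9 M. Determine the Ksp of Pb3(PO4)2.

Ksp ≈ 1.1 × 10^-43

Pb3(PO4)2(s) ⇌ 3 Pb^2+(aq) + 2 PO4^3-(aq)
Stoichiometry gives [Pb^2+] = (3/2)[PO4^3-] = 3.00 x 10^-9 M.
Ksp = [Pb^2+]^3[PO4^3-]^2
Ksp = (3.00 × 10^-9)^3 × (2.0 × 10^-9)^2 = 1.1 × 10^-43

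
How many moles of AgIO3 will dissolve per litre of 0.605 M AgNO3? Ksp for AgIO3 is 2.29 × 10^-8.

AgIO3(s) <=> Ag^+ + IO3^-
Ksp = [Ag^+][IO3^-]
Let s = moles of AgIO3 that dissolve per litre. [Ag^+] = 0.605 + s ≈ 0.605, [IO3^-] = s (common-ion effect: Ag^+ is already 0.605 M).
Ksp ≈ 0.605 × s
s = 3.79 × 10^-8 M
Check: s = 3.8 × 10^-8 ≪ 0.605, so the approximation is valid.

s = 3.79 x 10^-8 M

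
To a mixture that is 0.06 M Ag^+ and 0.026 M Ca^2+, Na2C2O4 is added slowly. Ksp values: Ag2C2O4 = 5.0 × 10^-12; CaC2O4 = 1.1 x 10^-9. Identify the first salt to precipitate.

Ag2C2O4

Each salt begins to precipitate when Q = Ksp, i.e. when [C2O4^2-] reaches its threshold.
For Ag2C2O4: 5.0 × 10^-12 = (0.06)^2 × [C2O4^2-]  ⇒  [C2O4^2-] = 1.4 × 10^-9 M.
For CaC2O4: 1.1 x 10^-9 = 0.026 × [C2O4^2-]  ⇒  [C2O4^2-] = 4.2 × 10^-8 M.
The salt with the lower threshold [C2O4^2-] precipitates first: Ag2C2O4.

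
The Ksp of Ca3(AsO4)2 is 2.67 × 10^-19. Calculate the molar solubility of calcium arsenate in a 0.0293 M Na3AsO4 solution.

2.26 x 10^-6 M

Ca3(AsO4)2(s) ⇌ 3 Ca^2+(aq) + 2 AsO4^3-(aq)
Ksp = [Ca^2+]^3[AsO4^3-]^2
Let s be the molar solubility in this solution. [Ca^2+] = 3s, [AsO4^3-] = 0.0293 + 2s ≈ 0.0293 (Ksp is small, so little additional dissolves).
Ksp ≈ (3s)^3 × (0.0293)^2
s = 2.26 × 10^-6 M
Check: 2s = 4.5 x 10^-6 ≪ 0.0293, so the approximation is valid.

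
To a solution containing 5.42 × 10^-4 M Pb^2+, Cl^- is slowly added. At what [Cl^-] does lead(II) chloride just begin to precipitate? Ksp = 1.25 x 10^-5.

[Cl^-] ≈ 1.52 × 10^-1 M

PbCl2(s) <=> Pb^2+(aq) + 2 Cl^-(aq)
Ksp = [Pb^2+][Cl^-]^2
Precipitation begins when Q = Ksp. With [Pb^2+] = 5.42 × 10^-4 M:
1.25 x 10^-5 = (5.42 × 10^-4) × [Cl^-]^2
[Cl^-] = (1.25 x 10^-5 / 5.42 × 10^-4)^(1/2) = 1.52 × 10^-1 M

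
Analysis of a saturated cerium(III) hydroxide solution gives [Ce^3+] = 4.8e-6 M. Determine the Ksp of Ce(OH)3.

Ce(OH)3(s) ⇌ Ce^3+(aq) + 3 OH^-(aq)
Stoichiometry gives [OH^-] = (3/1)[Ce^3+] = 1.44 × 10^-5 M.
Ksp = [Ce^3+][OH^-]^3
Ksp = 4.8 × 10^-6 × (1.44 x 10^-5)^3 = 1.4 × 10^-20

Ksp = 1.4 × 10^-20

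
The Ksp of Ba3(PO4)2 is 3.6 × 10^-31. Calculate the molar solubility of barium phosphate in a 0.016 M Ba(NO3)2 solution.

s = 1.5 × 10^-13 M

Ba3(PO4)2(s) <=> 3 Ba^2+(aq) + 2 PO4^3-(aq)
Ksp = [Ba^2+]^3[PO4^3-]^2
Let s = moles of Ba3(PO4)2 that dissolve per litre. [Ba^2+] = 0.016 + 3s ≈ 0.016, [PO4^3-] = 2s (Ksp is small, so little additional dissolves).
Ksp ≈ (0.016)^3 × (2s)^2
s = 1.5 × 10^-13 M
Check: 3s = 4.4 × 10^-13 ≪ 0.016, so the approximation is valid.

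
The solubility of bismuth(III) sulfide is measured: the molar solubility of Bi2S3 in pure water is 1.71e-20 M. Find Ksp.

Bi2S3(s) ⇌ 2 Bi^3+ + 3 S^2-
Let s = molar solubility. Then [Bi^3+] = 2s and [S^2-] = 3s.
Ksp = [Bi^3+]^2[S^2-]^3
Substituting: Ksp = (2s)^2(3s)^3 = 108s^5
With s = 1.71 × 10^-20: Ksp = 1.58 x 10^-97

Ksp ≈ 1.58 × 10^-97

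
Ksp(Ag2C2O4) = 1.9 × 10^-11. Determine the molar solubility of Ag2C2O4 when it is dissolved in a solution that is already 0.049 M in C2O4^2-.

Ag2C2O4(s) <=> 2 Ag^+(aq) + C2O4^2-(aq)
Ksp = [Ag^+]^2[C2O4^2-]
Let s be the molar solubility in this solution. [Ag^+] = 2s, [C2O4^2-] = 0.049 + s ≈ 0.049 (since the C2O4^2- already present dominates).
Ksp ≈ (2s)^2 × 0.049
s = 9.8 × 10^-6 M
Check: s = 9.8 × 10^-6 ≪ 0.049, so the approximation is valid.

9.8 × 10^-6 M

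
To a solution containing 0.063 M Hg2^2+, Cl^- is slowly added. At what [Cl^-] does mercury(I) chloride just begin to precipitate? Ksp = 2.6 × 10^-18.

Hg2Cl2(s) ⇌ Hg2^2+ + 2 Cl^-
Ksp = [Hg2^2+][Cl^-]^2
Precipitation begins when Q = Ksp. With [Hg2^2+] = 0.063 M:
2.6 × 10^-18 = (0.063) × [Cl^-]^2
[Cl^-] = (2.6 × 10^-18 / 6.3 × 10^-2)^(1/2) = 6.4 x 10^-9 M

[Cl^-] ≈ 6.4 × 10^-9 M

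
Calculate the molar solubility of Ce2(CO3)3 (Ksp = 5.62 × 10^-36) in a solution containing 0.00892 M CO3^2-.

s ≈ 1.41 × 10^-15 M

Ce2(CO3)3(s) ⇌ 2 Ce^3+(aq) + 3 CO3^2-(aq)
Ksp = [Ce^3+]^2[CO3^2-]^3
Let s be the molar solubility in this solution. [Ce^3+] = 2s, [CO3^2-] = 0.00892 + 3s ≈ 0.00892 (Ksp is small, so little additional dissolves).
Ksp ≈ (2s)^2 × (0.00892)^3
s = 1.41 × 10^-15 M
Check: 3s = 4.2 × 10^-15 ≪ 0.00892, so the approximation is valid.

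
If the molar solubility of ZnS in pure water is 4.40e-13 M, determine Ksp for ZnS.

ZnS(s) ⇌ Zn^2+(aq) + S^2-(aq)
Let s = molar solubility. Then [Zn^2+] = s and [S^2-] = s.
Ksp = [Zn^2+][S^2-]
Ksp = s × s = s^2
With s = 4.40 x 10^-13: Ksp = 1.94 x 10^-25

Ksp = 1.94 x 10^-25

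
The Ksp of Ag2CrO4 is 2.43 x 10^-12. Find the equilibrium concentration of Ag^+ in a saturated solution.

Ag2CrO4(s) ⇌ 2 Ag^+(aq) + CrO4^2-(aq)
Ksp = [Ag^+]^2[CrO4^2-]
If s mol/L of Ag2CrO4 dissolves, [Ag^+] = 2s and [CrO4^2-] = s.
Ksp = (2s)^2s = 4s^3
Solving, s = (2.43 x 10^-12/4)^(1/3) = 8.469 × 10^-5 M
[Ag^+] = 2s = 1.69 x 10^-4 M

1.69 x 10^-4 M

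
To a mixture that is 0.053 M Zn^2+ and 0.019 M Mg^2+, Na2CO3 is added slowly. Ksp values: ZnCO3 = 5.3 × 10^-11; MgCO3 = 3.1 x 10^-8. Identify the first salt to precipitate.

ZnCO3

Precipitation of each salt starts when its ion product equals its Ksp.
For ZnCO3: 5.3 × 10^-11 = 0.053 × [CO3^2-]  ⇒  [CO3^2-] = 1.0 x 10^-9 M.
For MgCO3: 3.1 x 10^-8 = 0.019 × [CO3^2-]  ⇒  [CO3^2-] = 1.6 × 10^-6 M.
The salt with the lower threshold [CO3^2-] precipitates first: ZnCO3.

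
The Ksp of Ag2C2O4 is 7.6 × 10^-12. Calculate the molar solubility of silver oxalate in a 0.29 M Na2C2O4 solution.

Ag2C2O4(s) <=> 2 Ag^+(aq) + C2O4^2-(aq)
Ksp = [Ag^+]^2[C2O4^2-]
Let s = moles of Ag2C2O4 that dissolve per litre. [Ag^+] = 2s, [C2O4^2-] = 0.29 + s ≈ 0.29 (since C2O4^2- from Na2C2O4 dominates).
Ksp ≈ (2s)^2 × 0.29
s = 2.6 × 10^-6 M
Check: s = 2.6 x 10^-6 ≪ 0.29, so the approximation is valid.

2.6 x 10^-6 M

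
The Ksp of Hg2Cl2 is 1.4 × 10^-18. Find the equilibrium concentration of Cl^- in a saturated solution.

[Cl^-] = 1.4 × 10^-6 M

Hg2Cl2(s) ⇌ Hg2^2+ + 2 Cl^-
Ksp = [Hg2^2+][Cl^-]^2
With molar solubility s: [Hg2^2+] = s, [Cl^-] = 2s.
Substituting: Ksp = s(2s)^2 = 4s^3
s = (1.4 × 10^-18 / 4)^(1/3) = 7.05 × 10^-7 M
[Cl^-] = 2s = 1.4 x 10^-6 M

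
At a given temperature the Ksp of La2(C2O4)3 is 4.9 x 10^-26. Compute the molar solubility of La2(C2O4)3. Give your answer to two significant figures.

s = 3.4 × 10^-6 M

La2(C2O4)3(s) ⇌ 2 La^3+(aq) + 3 C2O4^2-(aq)
Ksp = [La^3+]^2[C2O4^2-]^3
If s mol/L of La2(C2O4)3 dissolves, [La^3+] = 2s and [C2O4^2-] = 3s.
Substituting: Ksp = (2s)^2(3s)^3 = 108s^5
s^5 = 4.9 x 10^-26 / 108, so s = 3.4 × 10^-6 M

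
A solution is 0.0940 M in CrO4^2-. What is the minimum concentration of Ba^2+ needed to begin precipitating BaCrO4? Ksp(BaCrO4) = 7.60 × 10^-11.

BaCrO4(s) ⇌ Ba^2+(aq) + CrO4^2-(aq)
Ksp = [Ba^2+][CrO4^2-]
Precipitation begins when Q = Ksp. With [CrO4^2-] = 0.0940 M:
7.60 × 10^-11 = (0.0940) × [Ba^2+]
[Ba^2+] = (7.60 × 10^-11 / 9.40 x 10^-2) = 8.09 x 10^-10 M

8.09 x 10^-10 M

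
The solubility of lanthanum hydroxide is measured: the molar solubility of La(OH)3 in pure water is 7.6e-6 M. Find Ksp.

La(OH)3(s) <=> La^3+(aq) + 3 OH^-(aq)
If s mol/L of La(OH)3 dissolves, [La^3+] = s and [OH^-] = 3s.
Ksp = [La^3+][OH^-]^3
Substituting: Ksp = s(3s)^3 = 27s^4
With s = 7.6 × 10^-6: Ksp = 9.0 × 10^-20

9.0e-20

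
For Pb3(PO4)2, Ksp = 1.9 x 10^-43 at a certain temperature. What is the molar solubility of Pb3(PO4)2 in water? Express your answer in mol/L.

Pb3(PO4)2(s) <=> 3 Pb^2+ + 2 PO4^3-
Ksp = [Pb^2+]^3[PO4^3-]^2
Let s = molar solubility. Then [Pb^2+] = 3s and [PO4^3-] = 2s.
Ksp = (3s)^3(2s)^2 = 108s^5
s = (1.9 x 10^-43 / 108)^(1/5) = 1.1 x 10^-9 M

s ≈ 1.1 × 10^-9 M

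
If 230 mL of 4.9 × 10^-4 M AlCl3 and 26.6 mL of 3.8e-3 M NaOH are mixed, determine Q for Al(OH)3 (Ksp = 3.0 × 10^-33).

Q = 2.7e-14

Total volume = 230 + 26.6 = 256.6 mL.
[Al^3+] = 4.9 x 10^-4 × (230/256.6) = 4.39 × 10^-4 M
[OH^-] = 3.8 × 10^-3 × (26.6/256.6) = 3.94 × 10^-4 M
Al(OH)3(s) <=> Al^3+ + 3 OH^-, so Q = [Al^3+][OH^-]^3
Q = (4.39 × 10^-4)(3.94 × 10^-4)^3 = 2.7 × 10^-14
Q > Ksp, so Al(OH)3 will precipitate.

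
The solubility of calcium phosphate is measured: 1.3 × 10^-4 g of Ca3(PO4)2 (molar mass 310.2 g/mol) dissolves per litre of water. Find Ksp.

Molar solubility s = (1.3 × 10^-4 g/L) / (310.2 g/mol) = 4.19 × 10^-7 M.
Ca3(PO4)2(s) ⇌ 3 Ca^2+ + 2 PO4^3-
For each mole of Ca3(PO4)2 that dissolves: [Ca^2+] = 3s, [PO4^3-] = 2s.
Ksp = [Ca^2+]^3[PO4^3-]^2
Substituting: Ksp = (3s)^3(2s)^2 = 108s^5
With s = 4.19 × 10^-7: Ksp = 1.4 × 10^-30

1.4e-30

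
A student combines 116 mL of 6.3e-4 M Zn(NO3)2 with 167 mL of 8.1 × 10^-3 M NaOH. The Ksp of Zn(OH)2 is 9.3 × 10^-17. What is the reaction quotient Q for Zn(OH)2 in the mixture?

Q = 5.9e-9

Total volume = 116 + 167 = 283 mL.
[Zn^2+] = 6.3 × 10^-4 × (116/283) = 2.58 x 10^-4 M
[OH^-] = 8.1 × 10^-3 × (167/283) = 4.78 x 10^-3 M
Zn(OH)2(s) ⇌ Zn^2+ + 2 OH^-, so Q = [Zn^2+][OH^-]^2
Q = (2.58 × 10^-4)(4.78 x 10^-3)^2 = 5.9 × 10^-9
Q > Ksp, so Zn(OH)2 will precipitate.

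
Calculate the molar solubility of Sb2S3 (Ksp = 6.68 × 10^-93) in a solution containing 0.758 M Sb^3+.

Sb2S3(s) ⇌ 2 Sb^3+(aq) + 3 S^2-(aq)
Ksp = [Sb^3+]^2[S^2-]^3
If s mol/L dissolves here, [Sb^3+] = 0.758 + 2s ≈ 0.758, [S^2-] = 3s (Ksp is small, so little additional dissolves).
Ksp ≈ (0.758)^2 × (3s)^3
s = 7.55 × 10^-32 M
Check: 2s = 1.5 × 10^-31 ≪ 0.758, so the approximation is valid.

s = 7.55e-32 M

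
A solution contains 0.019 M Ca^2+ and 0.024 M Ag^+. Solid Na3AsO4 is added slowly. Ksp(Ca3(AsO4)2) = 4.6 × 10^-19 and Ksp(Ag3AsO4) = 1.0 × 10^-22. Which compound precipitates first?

Precipitation of each salt starts when its ion product equals its Ksp.
For Ca3(AsO4)2: 4.6 × 10^-19 = (0.019)^3 × [AsO4^3-]^2  ⇒  [AsO4^3-] = 2.6 × 10^-7 M.
For Ag3AsO4: 1.0 × 10^-22 = (0.024)^3 × [AsO4^3-]  ⇒  [AsO4^3-] = 7.2 x 10^-18 M.
The salt with the lower threshold [AsO4^3-] precipitates first: Ag3AsO4.

Ag3AsO4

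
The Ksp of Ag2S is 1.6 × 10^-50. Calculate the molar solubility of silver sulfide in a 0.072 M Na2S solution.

Ag2S(s) ⇌ 2 Ag^+ + S^2-
Ksp = [Ag^+]^2[S^2-]
Let s = moles of Ag2S that dissolve per litre. [Ag^+] = 2s, [S^2-] = 0.072 + s ≈ 0.072 (common-ion effect: S^2- is already 0.072 M).
Ksp ≈ (2s)^2 × 0.072
s = 2.4 × 10^-25 M
Check: s = 2.4 × 10^-25 ≪ 0.072, so the approximation is valid.

s = 2.4 × 10^-25 M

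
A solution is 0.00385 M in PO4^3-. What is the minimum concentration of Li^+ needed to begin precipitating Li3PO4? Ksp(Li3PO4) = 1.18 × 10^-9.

6.74 × 10^-3 M

Li3PO4(s) <=> 3 Li^+ + PO4^3-
Ksp = [Li^+]^3[PO4^3-]
Precipitation begins when Q = Ksp. With [PO4^3-] = 0.00385 M:
1.18 × 10^-9 = (0.00385) × [Li^+]^3
[Li^+] = (1.18 × 10^-9 / 3.85 × 10^-3)^(1/3) = 6.74 × 10^-3 M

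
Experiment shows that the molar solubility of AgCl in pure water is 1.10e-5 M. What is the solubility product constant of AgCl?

AgCl(s) ⇌ Ag^+ + Cl^-
For each mole of AgCl that dissolves: [Ag^+] = s, [Cl^-] = s.
Ksp = [Ag^+][Cl^-]
Ksp = s^2
Ksp = (1.10 x 10^-5)^2 = 1.21 × 10^-10

Ksp = 1.21 × 10^-10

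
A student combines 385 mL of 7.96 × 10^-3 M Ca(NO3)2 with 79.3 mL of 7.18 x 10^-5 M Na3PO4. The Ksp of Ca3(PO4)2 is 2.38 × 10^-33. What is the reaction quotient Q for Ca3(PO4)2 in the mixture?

Q = 4.32 × 10^-17

Total volume = 385 + 79.3 = 464.3 mL.
[Ca^2+] = 7.96 x 10^-3 × (385/464.3) = 6.600 x 10^-3 M
[PO4^3-] = 7.18 × 10^-5 × (79.3/464.3) = 1.226 × 10^-5 M
Ca3(PO4)2(s) ⇌ 3 Ca^2+ + 2 PO4^3-, so Q = [Ca^2+]^3[PO4^3-]^2
Q = (6.600 × 10^-3)^3(1.226 x 10^-5)^2 = 4.32 × 10^-17
Q > Ksp, so Ca3(PO4)2 will precipitate.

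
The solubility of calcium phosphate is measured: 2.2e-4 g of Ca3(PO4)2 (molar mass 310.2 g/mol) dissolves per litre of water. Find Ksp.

Molar solubility s = (2.2 x 10^-4 g/L) / (310.2 g/mol) = 7.09 × 10^-7 M.
Ca3(PO4)2(s) <=> 3 Ca^2+(aq) + 2 PO4^3-(aq)
Let s = molar solubility. Then [Ca^2+] = 3s and [PO4^3-] = 2s.
Ksp = [Ca^2+]^3[PO4^3-]^2
Ksp = (3s)^3(2s)^2 = 108s^5
Ksp = 108 × (7.09 x 10^-7)^5 = 1.9 × 10^-29

Ksp = 1.9 × 10^-29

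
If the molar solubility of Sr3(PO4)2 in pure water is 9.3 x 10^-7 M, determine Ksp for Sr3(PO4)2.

Ksp ≈ 7.5 x 10^-29

Sr3(PO4)2(s) ⇌ 3 Sr^2+(aq) + 2 PO4^3-(aq)
For each mole of Sr3(PO4)2 that dissolves: [Sr^2+] = 3s, [PO4^3-] = 2s.
Ksp = [Sr^2+]^3[PO4^3-]^2
So Ksp = (3s)^3 × (2s)^2 = 108s^5
Ksp = 108 × (9.3 x 10^-7)^5 = 7.5 x 10^-29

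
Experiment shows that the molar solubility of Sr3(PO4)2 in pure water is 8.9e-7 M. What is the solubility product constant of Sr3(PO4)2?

6.0 × 10^-29

Sr3(PO4)2(s) ⇌ 3 Sr^2+(aq) + 2 PO4^3-(aq)
If s mol/L of Sr3(PO4)2 dissolves, [Sr^2+] = 3s and [PO4^3-] = 2s.
Ksp = [Sr^2+]^3[PO4^3-]^2
So Ksp = (3s)^3 × (2s)^2 = 108s^5
With s = 8.9 x 10^-7: Ksp = 6.0 × 10^-29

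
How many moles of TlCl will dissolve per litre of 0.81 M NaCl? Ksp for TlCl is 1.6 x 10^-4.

s = 2.0e-4 M

TlCl(s) ⇌ Tl^+ + Cl^-
Ksp = [Tl^+][Cl^-]
If s mol/L dissolves here, [Tl^+] = s, [Cl^-] = 0.81 + s ≈ 0.81 (Ksp is small, so little additional dissolves).
Ksp ≈ s × 0.81
s = 2.0 x 10^-4 M
Check: s = 2.0 × 10^-4 ≪ 0.81, so the approximation is valid.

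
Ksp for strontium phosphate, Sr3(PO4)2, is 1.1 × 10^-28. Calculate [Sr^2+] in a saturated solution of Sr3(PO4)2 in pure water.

3.0e-6 M

Sr3(PO4)2(s) <=> 3 Sr^2+ + 2 PO4^3-
Ksp = [Sr^2+]^3[PO4^3-]^2
Let s = molar solubility. Then [Sr^2+] = 3s and [PO4^3-] = 2s.
So Ksp = (3s)^3 × (2s)^2 = 108s^5
s^5 = 1.1 × 10^-28 / 108, so s = 1.00 × 10^-6 M
[Sr^2+] = 3s = 3.0 × 10^-6 M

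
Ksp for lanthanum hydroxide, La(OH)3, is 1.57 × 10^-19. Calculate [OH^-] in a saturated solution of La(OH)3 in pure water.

[OH^-] ≈ 2.62e-5 M

La(OH)3(s) ⇌ La^3+(aq) + 3 OH^-(aq)
Ksp = [La^3+][OH^-]^3
Let s = molar solubility. Then [La^3+] = s and [OH^-] = 3s.
So Ksp = s × (3s)^3 = 27s^4
s^4 = 1.57 × 10^-19 / 27, so s = 8.732 × 10^-6 M
[OH^-] = 3s = 2.62 x 10^-5 M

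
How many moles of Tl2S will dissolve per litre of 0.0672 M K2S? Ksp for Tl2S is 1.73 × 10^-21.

Tl2S(s) ⇌ 2 Tl^+ + S^2-
Ksp = [Tl^+]^2[S^2-]
Let s = moles of Tl2S that dissolve per litre. [Tl^+] = 2s, [S^2-] = 0.0672 + s ≈ 0.0672 (since S^2- from K2S dominates).
Ksp ≈ (2s)^2 × 0.0672
s = 8.02 × 10^-11 M
Check: s = 8.0 x 10^-11 ≪ 0.0672, so the approximation is valid.

s = 8.02 × 10^-11 M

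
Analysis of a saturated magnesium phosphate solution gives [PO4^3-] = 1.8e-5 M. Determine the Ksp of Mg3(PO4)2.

6.4 x 10^-24

Mg3(PO4)2(s) <=> 3 Mg^2+(aq) + 2 PO4^3-(aq)
Stoichiometry gives [Mg^2+] = (3/2)[PO4^3-] = 2.70 × 10^-5 M.
Ksp = [Mg^2+]^3[PO4^3-]^2
Ksp = (2.70 x 10^-5)^3 × (1.8 × 10^-5)^2 = 6.4 x 10^-24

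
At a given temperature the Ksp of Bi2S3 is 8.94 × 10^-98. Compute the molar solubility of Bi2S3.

s = 1.53 × 10^-20 M

Bi2S3(s) <=> 2 Bi^3+(aq) + 3 S^2-(aq)
Ksp = [Bi^3+]^2[S^2-]^3
With molar solubility s: [Bi^3+] = 2s, [S^2-] = 3s.
Substituting: Ksp = (2s)^2(3s)^3 = 108s^5
s^5 = 8.94 × 10^-98 / 108, so s = 1.53 × 10^-20 M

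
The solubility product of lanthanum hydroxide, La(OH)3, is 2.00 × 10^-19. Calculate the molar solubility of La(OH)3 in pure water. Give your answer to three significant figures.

La(OH)3(s) ⇌ La^3+ + 3 OH^-
Ksp = [La^3+][OH^-]^3
If s mol/L of La(OH)3 dissolves, [La^3+] = s and [OH^-] = 3s.
Ksp = s(3s)^3 = 27s^4
Solving, s = (2.00 × 10^-19/27)^(1/4) = 9.28 x 10^-6 M

9.28 × 10^-6 M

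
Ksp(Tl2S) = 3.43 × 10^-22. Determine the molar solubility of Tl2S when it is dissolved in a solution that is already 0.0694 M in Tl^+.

s ≈ 7.12 × 10^-20 M

Tl2S(s) <=> 2 Tl^+(aq) + S^2-(aq)
Ksp = [Tl^+]^2[S^2-]
If s mol/L dissolves here, [Tl^+] = 0.0694 + 2s ≈ 0.0694, [S^2-] = s (since the Tl^+ already present dominates).
Ksp ≈ (0.0694)^2 × s
s = 7.12 × 10^-20 M
Check: 2s = 1.4 × 10^-19 ≪ 0.0694, so the approximation is valid.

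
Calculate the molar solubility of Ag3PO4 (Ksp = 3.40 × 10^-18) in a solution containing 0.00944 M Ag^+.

Ag3PO4(s) <=> 3 Ag^+(aq) + PO4^3-(aq)
Ksp = [Ag^+]^3[PO4^3-]
Let s be the molar solubility in this solution. [Ag^+] = 0.00944 + 3s ≈ 0.00944, [PO4^3-] = s (since the Ag^+ already present dominates).
Ksp ≈ (0.00944)^3 × s
s = 4.04 x 10^-12 M
Check: 3s = 1.2 × 10^-11 ≪ 0.00944, so the approximation is valid.

s ≈ 4.04 × 10^-12 M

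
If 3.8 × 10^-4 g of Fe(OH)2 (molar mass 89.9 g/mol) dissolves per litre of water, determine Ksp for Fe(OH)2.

Ksp = 3.0 x 10^-16

Molar solubility s = (3.8 × 10^-4 g/L) / (89.9 g/mol) = 4.23 x 10^-6 M.
Fe(OH)2(s) ⇌ Fe^2+ + 2 OH^-
Let s = molar solubility. Then [Fe^2+] = s and [OH^-] = 2s.
Ksp = [Fe^2+][OH^-]^2
Ksp = s(2s)^2 = 4s^3
With s = 4.23 × 10^-6: Ksp = 3.0 × 10^-16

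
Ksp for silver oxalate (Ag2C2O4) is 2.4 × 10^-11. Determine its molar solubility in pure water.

Ag2C2O4(s) ⇌ 2 Ag^+(aq) + C2O4^2-(aq)
Ksp = [Ag^+]^2[C2O4^2-]
For each mole of Ag2C2O4 that dissolves: [Ag^+] = 2s, [C2O4^2-] = s.
So Ksp = (2s)^2 × s = 4s^3
s = (2.4 × 10^-11 / 4)^(1/3) = 1.8 x 10^-4 M

s = 1.8 x 10^-4 M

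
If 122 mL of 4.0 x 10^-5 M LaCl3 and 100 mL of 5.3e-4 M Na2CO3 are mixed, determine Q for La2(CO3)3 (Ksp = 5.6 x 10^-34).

Total volume = 122 + 100 = 222 mL.
[La^3+] = 4.0 × 10^-5 × (122/222) = 2.20 x 10^-5 M
[CO3^2-] = 5.3 × 10^-4 × (100/222) = 2.39 × 10^-4 M
La2(CO3)3(s) <=> 2 La^3+(aq) + 3 CO3^2-(aq), so Q = [La^3+]^2[CO3^2-]^3
Q = (2.20 x 10^-5)^2(2.39 × 10^-4)^3 = 6.6 × 10^-21
Q > Ksp, so La2(CO3)3 will precipitate.

6.6 x 10^-21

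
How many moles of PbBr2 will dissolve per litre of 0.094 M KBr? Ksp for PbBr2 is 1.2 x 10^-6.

s = 1.4 x 10^-4 M

PbBr2(s) <=> Pb^2+ + 2 Br^-
Ksp = [Pb^2+][Br^-]^2
Let s be the molar solubility in this solution. [Pb^2+] = s, [Br^-] = 0.094 + 2s ≈ 0.094 (Ksp is small, so little additional dissolves).
Ksp ≈ s × (0.094)^2
s = 1.4 x 10^-4 M
Check: 2s = 2.7 × 10^-4 ≪ 0.094, so the approximation is valid.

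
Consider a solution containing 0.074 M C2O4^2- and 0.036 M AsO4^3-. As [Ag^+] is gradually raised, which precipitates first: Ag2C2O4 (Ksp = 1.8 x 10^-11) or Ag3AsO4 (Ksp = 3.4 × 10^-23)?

Precipitation of each salt starts when its ion product equals its Ksp.
For Ag2C2O4: 1.8 x 10^-11 = 0.074 × [Ag^+]^2  ⇒  [Ag^+] = 1.6 × 10^-5 M.
For Ag3AsO4: 3.4 × 10^-23 = 0.036 × [Ag^+]^3  ⇒  [Ag^+] = 9.8 x 10^-8 M.
The salt with the lower threshold [Ag^+] precipitates first: Ag3AsO4.

Ag3AsO4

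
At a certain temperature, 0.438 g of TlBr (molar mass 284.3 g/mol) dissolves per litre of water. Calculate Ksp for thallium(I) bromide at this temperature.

2.37 x 10^-6

Molar solubility s = (4.38 x 10^-1 g/L) / (284.3 g/mol) = 1.541 x 10^-3 M.
TlBr(s) <=> Tl^+ + Br^-
Let s = molar solubility. Then [Tl^+] = s and [Br^-] = s.
Ksp = [Tl^+][Br^-]
Ksp = (s)(s) = s^2
With s = 1.541 × 10^-3: Ksp = 2.37 × 10^-6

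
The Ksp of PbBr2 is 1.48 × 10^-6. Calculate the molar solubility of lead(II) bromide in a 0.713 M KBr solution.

2.91 × 10^-6 M

PbBr2(s) ⇌ Pb^2+(aq) + 2 Br^-(aq)
Ksp = [Pb^2+][Br^-]^2
Let s = moles of PbBr2 that dissolve per litre. [Pb^2+] = s, [Br^-] = 0.713 + 2s ≈ 0.713 (Ksp is small, so little additional dissolves).
Ksp ≈ s × (0.713)^2
s = 2.91 × 10^-6 M
Check: 2s = 5.8 x 10^-6 ≪ 0.713, so the approximation is valid.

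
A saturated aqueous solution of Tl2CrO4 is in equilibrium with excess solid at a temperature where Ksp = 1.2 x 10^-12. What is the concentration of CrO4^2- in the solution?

Tl2CrO4(s) <=> 2 Tl^+(aq) + CrO4^2-(aq)
Ksp = [Tl^+]^2[CrO4^2-]
Let s = molar solubility. Then [Tl^+] = 2s and [CrO4^2-] = s.
Substituting: Ksp = (2s)^2s = 4s^3
s = (1.2 x 10^-12 / 4)^(1/3) = 6.69 × 10^-5 M
[CrO4^2-] = s = 6.7 × 10^-5 M

[CrO4^2-] = 6.7 × 10^-5 M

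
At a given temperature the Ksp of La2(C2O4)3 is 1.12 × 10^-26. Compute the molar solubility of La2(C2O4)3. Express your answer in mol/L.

La2(C2O4)3(s) ⇌ 2 La^3+(aq) + 3 C2O4^2-(aq)
Ksp = [La^3+]^2[C2O4^2-]^3
If s mol/L of La2(C2O4)3 dissolves, [La^3+] = 2s and [C2O4^2-] = 3s.
Substituting: Ksp = (2s)^2(3s)^3 = 108s^5
s = (1.12 × 10^-26 / 108)^(1/5) = 2.53 × 10^-6 M

2.53 × 10^-6 M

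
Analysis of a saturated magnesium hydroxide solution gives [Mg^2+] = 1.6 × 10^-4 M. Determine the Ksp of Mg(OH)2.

1.6e-11

Mg(OH)2(s) <=> Mg^2+(aq) + 2 OH^-(aq)
Stoichiometry gives [OH^-] = (2/1)[Mg^2+] = 3.20 × 10^-4 M.
Ksp = [Mg^2+][OH^-]^2
Ksp = 1.6 × 10^-4 × (3.20 × 10^-4)^2 = 1.6 x 10^-11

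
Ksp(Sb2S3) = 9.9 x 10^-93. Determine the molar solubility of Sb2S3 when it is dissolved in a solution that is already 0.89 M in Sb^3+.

Sb2S3(s) <=> 2 Sb^3+(aq) + 3 S^2-(aq)
Ksp = [Sb^3+]^2[S^2-]^3
If s mol/L dissolves here, [Sb^3+] = 0.89 + 2s ≈ 0.89, [S^2-] = 3s (Ksp is small, so little additional dissolves).
Ksp ≈ (0.89)^2 × (3s)^3
s = 7.7 × 10^-32 M
Check: 2s = 1.5 × 10^-31 ≪ 0.89, so the approximation is valid.

s ≈ 7.7e-32 M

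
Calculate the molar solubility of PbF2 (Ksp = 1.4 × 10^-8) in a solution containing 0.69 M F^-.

PbF2(s) <=> Pb^2+(aq) + 2 F^-(aq)
Ksp = [Pb^2+][F^-]^2
Let s = moles of PbF2 that dissolve per litre. [Pb^2+] = s, [F^-] = 0.69 + 2s ≈ 0.69 (Ksp is small, so little additional dissolves).
Ksp ≈ s × (0.69)^2
s = 2.9 × 10^-8 M
Check: 2s = 5.9 × 10^-8 ≪ 0.69, so the approximation is valid.

s ≈ 2.9e-8 M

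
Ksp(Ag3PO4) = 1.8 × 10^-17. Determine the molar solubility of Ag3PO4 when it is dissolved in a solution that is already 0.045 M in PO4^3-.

Ag3PO4(s) ⇌ 3 Ag^+(aq) + PO4^3-(aq)
Ksp = [Ag^+]^3[PO4^3-]
If s mol/L dissolves here, [Ag^+] = 3s, [PO4^3-] = 0.045 + s ≈ 0.045 (Ksp is small, so little additional dissolves).
Ksp ≈ (3s)^3 × 0.045
s = 2.5 x 10^-6 M
Check: s = 2.5 × 10^-6 ≪ 0.045, so the approximation is valid.

s = 2.5e-6 M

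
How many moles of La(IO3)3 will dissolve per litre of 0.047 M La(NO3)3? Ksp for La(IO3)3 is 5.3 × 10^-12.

s ≈ 1.6 × 10^-4 M

La(IO3)3(s) ⇌ La^3+ + 3 IO3^-
Ksp = [La^3+][IO3^-]^3
Let s be the molar solubility in this solution. [La^3+] = 0.047 + s ≈ 0.047, [IO3^-] = 3s (Ksp is small, so little additional dissolves).
Ksp ≈ 0.047 × (3s)^3
s = 1.6 x 10^-4 M
Check: s = 1.6 x 10^-4 ≪ 0.047, so the approximation is valid.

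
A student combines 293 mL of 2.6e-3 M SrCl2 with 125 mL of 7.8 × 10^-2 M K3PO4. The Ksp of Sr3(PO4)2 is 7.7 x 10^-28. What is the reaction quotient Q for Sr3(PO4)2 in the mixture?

Total volume = 293 + 125 = 418 mL.
[Sr^2+] = 2.6 × 10^-3 × (293/418) = 1.82 x 10^-3 M
[PO4^3-] = 7.8 x 10^-2 × (125/418) = 2.33 × 10^-2 M
Sr3(PO4)2(s) ⇌ 3 Sr^2+ + 2 PO4^3-, so Q = [Sr^2+]^3[PO4^3-]^2
Q = (1.82 × 10^-3)^3(2.33 x 10^-2)^2 = 3.3 x 10^-12
Q > Ksp, so Sr3(PO4)2 will precipitate.

Q = 3.3 × 10^-12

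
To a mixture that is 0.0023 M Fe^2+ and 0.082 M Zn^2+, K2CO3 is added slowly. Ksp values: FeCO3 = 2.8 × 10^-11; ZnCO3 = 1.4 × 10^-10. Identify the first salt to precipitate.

ZnCO3

Precipitation of each salt starts when its ion product equals its Ksp.
For FeCO3: 2.8 × 10^-11 = 0.0023 × [CO3^2-]  ⇒  [CO3^2-] = 1.2 x 10^-8 M.
For ZnCO3: 1.4 × 10^-10 = 0.082 × [CO3^2-]  ⇒  [CO3^2-] = 1.7 × 10^-9 M.
The salt with the lower threshold [CO3^2-] precipitates first: ZnCO3.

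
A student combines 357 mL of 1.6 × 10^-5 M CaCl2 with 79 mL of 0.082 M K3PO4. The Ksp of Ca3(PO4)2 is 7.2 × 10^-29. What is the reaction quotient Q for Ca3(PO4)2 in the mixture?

Total volume = 357 + 79 = 436 mL.
[Ca^2+] = 1.6 × 10^-5 × (357/436) = 1.31 × 10^-5 M
[PO4^3-] = 8.2 × 10^-2 × (79/436) = 1.49 x 10^-2 M
Ca3(PO4)2(s) ⇌ 3 Ca^2+(aq) + 2 PO4^3-(aq), so Q = [Ca^2+]^3[PO4^3-]^2
Q = (1.31 x 10^-5)^3(1.49 x 10^-2)^2 = 5.0 × 10^-19
Q > Ksp, so Ca3(PO4)2 will precipitate.

Q ≈ 5.0e-19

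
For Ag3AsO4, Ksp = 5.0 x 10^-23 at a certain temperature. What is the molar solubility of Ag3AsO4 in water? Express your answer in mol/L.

1.2 × 10^-6 M

Ag3AsO4(s) <=> 3 Ag^+ + AsO4^3-
Ksp = [Ag^+]^3[AsO4^3-]
Let s = molar solubility. Then [Ag^+] = 3s and [AsO4^3-] = s.
Substituting: Ksp = (3s)^3s = 27s^4
s^4 = 5.0 x 10^-23 / 27, so s = 1.2 × 10^-6 M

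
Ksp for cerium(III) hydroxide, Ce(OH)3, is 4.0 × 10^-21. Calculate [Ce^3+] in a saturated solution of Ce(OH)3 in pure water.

Ce(OH)3(s) ⇌ Ce^3+ + 3 OH^-
Ksp = [Ce^3+][OH^-]^3
With molar solubility s: [Ce^3+] = s, [OH^-] = 3s.
So Ksp = s × (3s)^3 = 27s^4
Solving, s = (4.0 × 10^-21/27)^(1/4) = 3.49 × 10^-6 M
[Ce^3+] = s = 3.5 × 10^-6 M

[Ce^3+] = 3.5 × 10^-6 M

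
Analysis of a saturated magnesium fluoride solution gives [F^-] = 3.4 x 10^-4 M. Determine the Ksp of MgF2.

2.0 × 10^-11

MgF2(s) <=> Mg^2+ + 2 F^-
Stoichiometry gives [Mg^2+] = (1/2)[F^-] = 1.70 × 10^-4 M.
Ksp = [Mg^2+][F^-]^2
Ksp = 1.70 × 10^-4 × (3.4 x 10^-4)^2 = 2.0 × 10^-11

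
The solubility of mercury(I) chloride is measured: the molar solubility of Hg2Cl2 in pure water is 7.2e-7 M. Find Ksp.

1.5 × 10^-18

Hg2Cl2(s) ⇌ Hg2^2+(aq) + 2 Cl^-(aq)
If s mol/L of Hg2Cl2 dissolves, [Hg2^2+] = s and [Cl^-] = 2s.
Ksp = [Hg2^2+][Cl^-]^2
Substituting: Ksp = s(2s)^2 = 4s^3
With s = 7.2 × 10^-7: Ksp = 1.5 × 10^-18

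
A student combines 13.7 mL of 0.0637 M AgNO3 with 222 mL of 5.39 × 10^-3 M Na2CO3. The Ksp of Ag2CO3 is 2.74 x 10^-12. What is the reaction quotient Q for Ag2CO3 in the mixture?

Q = 6.96e-8

Total volume = 13.7 + 222 = 235.7 mL.
[Ag^+] = 6.37 × 10^-2 × (13.7/235.7) = 3.703 x 10^-3 M
[CO3^2-] = 5.39 x 10^-3 × (222/235.7) = 5.077 × 10^-3 M
Ag2CO3(s) ⇌ 2 Ag^+(aq) + CO3^2-(aq), so Q = [Ag^+]^2[CO3^2-]
Q = (3.703 x 10^-3)^2(5.077 × 10^-3) = 6.96 × 10^-8
Q > Ksp, so Ag2CO3 will precipitate.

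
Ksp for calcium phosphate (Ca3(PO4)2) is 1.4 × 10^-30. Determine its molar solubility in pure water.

Ca3(PO4)2(s) ⇌ 3 Ca^2+ + 2 PO4^3-
Ksp = [Ca^2+]^3[PO4^3-]^2
With molar solubility s: [Ca^2+] = 3s, [PO4^3-] = 2s.
Substituting: Ksp = (3s)^3(2s)^2 = 108s^5
s = (1.4 × 10^-30 / 108)^(1/5) = 4.2 × 10^-7 M

s ≈ 4.2e-7 M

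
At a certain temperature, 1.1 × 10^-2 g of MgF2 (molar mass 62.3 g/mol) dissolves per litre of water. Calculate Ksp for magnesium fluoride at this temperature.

2.2e-11

Molar solubility s = (1.1 x 10^-2 g/L) / (62.3 g/mol) = 1.77 × 10^-4 M.
MgF2(s) <=> Mg^2+(aq) + 2 F^-(aq)
With molar solubility s: [Mg^2+] = s, [F^-] = 2s.
Ksp = [Mg^2+][F^-]^2
So Ksp = s × (2s)^2 = 4s^3
With s = 1.77 × 10^-4: Ksp = 2.2 × 10^-11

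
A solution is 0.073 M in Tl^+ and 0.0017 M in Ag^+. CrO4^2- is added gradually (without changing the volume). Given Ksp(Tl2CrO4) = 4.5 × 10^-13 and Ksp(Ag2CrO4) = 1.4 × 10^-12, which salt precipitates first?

Each salt begins to precipitate when Q = Ksp, i.e. when [CrO4^2-] reaches its threshold.
For Tl2CrO4: 4.5 × 10^-13 = (0.073)^2 × [CrO4^2-]  ⇒  [CrO4^2-] = 8.4 × 10^-11 M.
For Ag2CrO4: 1.4 × 10^-12 = (0.0017)^2 × [CrO4^2-]  ⇒  [CrO4^2-] = 4.8 × 10^-7 M.
The salt with the lower threshold [CrO4^2-] precipitates first: Tl2CrO4.

Tl2CrO4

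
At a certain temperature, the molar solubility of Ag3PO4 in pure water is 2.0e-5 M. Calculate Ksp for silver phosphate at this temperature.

Ag3PO4(s) ⇌ 3 Ag^+ + PO4^3-
If s mol/L of Ag3PO4 dissolves, [Ag^+] = 3s and [PO4^3-] = s.
Ksp = [Ag^+]^3[PO4^3-]
Ksp = (3s)^3s = 27s^4
With s = 2.0 × 10^-5: Ksp = 4.3 x 10^-18

Ksp ≈ 4.3 × 10^-18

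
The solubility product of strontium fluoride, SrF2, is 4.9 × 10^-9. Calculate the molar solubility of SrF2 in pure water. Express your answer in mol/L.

1.1e-3 M

SrF2(s) <=> Sr^2+ + 2 F^-
Ksp = [Sr^2+][F^-]^2
If s mol/L of SrF2 dissolves, [Sr^2+] = s and [F^-] = 2s.
Substituting: Ksp = s(2s)^2 = 4s^3
s = (4.9 × 10^-9 / 4)^(1/3) = 1.1 × 10^-3 M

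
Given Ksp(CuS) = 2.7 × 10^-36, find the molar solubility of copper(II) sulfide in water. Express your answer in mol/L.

CuS(s) ⇌ Cu^2+ + S^2-
Ksp = [Cu^2+][S^2-]
For each mole of CuS that dissolves: [Cu^2+] = s, [S^2-] = s.
Ksp = (s)(s) = s^2
s = √(2.7 × 10^-36) = 1.6 × 10^-18 M

1.6 × 10^-18 M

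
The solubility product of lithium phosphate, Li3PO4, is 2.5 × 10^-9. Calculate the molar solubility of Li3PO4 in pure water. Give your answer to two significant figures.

s = 3.1e-3 M

Li3PO4(s) ⇌ 3 Li^+(aq) + PO4^3-(aq)
Ksp = [Li^+]^3[PO4^3-]
With molar solubility s: [Li^+] = 3s, [PO4^3-] = s.
Ksp = (3s)^3s = 27s^4
s^4 = 2.5 × 10^-9 / 27, so s = 3.1 x 10^-3 M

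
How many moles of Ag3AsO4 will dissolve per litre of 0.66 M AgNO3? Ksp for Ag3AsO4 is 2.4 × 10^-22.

Ag3AsO4(s) ⇌ 3 Ag^+(aq) + AsO4^3-(aq)
Ksp = [Ag^+]^3[AsO4^3-]
If s mol/L dissolves here, [Ag^+] = 0.66 + 3s ≈ 0.66, [AsO4^3-] = s (common-ion effect: Ag^+ is already 0.66 M).
Ksp ≈ (0.66)^3 × s
s = 8.3 x 10^-22 M
Check: 3s = 2.5 x 10^-21 ≪ 0.66, so the approximation is valid.

8.3 x 10^-22 M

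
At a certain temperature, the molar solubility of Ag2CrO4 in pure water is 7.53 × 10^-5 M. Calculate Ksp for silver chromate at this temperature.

Ag2CrO4(s) <=> 2 Ag^+(aq) + CrO4^2-(aq)
For each mole of Ag2CrO4 that dissolves: [Ag^+] = 2s, [CrO4^2-] = s.
Ksp = [Ag^+]^2[CrO4^2-]
So Ksp = (2s)^2 × s = 4s^3
With s = 7.53 x 10^-5: Ksp = 1.71 x 10^-12

Ksp ≈ 1.71 × 10^-12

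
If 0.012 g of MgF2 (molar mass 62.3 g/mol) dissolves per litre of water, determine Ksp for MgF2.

Molar solubility s = (1.2 × 10^-2 g/L) / (62.3 g/mol) = 1.93 × 10^-4 M.
MgF2(s) ⇌ Mg^2+ + 2 F^-
Let s = molar solubility. Then [Mg^2+] = s and [F^-] = 2s.
Ksp = [Mg^2+][F^-]^2
Substituting: Ksp = s(2s)^2 = 4s^3
With s = 1.93 x 10^-4: Ksp = 2.9 × 10^-11

Ksp ≈ 2.9 x 10^-11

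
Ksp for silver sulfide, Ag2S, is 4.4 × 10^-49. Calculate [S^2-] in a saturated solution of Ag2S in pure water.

[S^2-] = 4.8 × 10^-17 M

Ag2S(s) <=> 2 Ag^+ + S^2-
Ksp = [Ag^+]^2[S^2-]
With molar solubility s: [Ag^+] = 2s, [S^2-] = s.
Ksp = (2s)^2s = 4s^3
s = (4.4 × 10^-49 / 4)^(1/3) = 4.79 × 10^-17 M
[S^2-] = s = 4.8 × 10^-17 M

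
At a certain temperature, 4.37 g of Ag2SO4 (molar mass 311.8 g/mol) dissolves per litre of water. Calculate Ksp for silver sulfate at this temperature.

1.10 × 10^-5

Molar solubility s = (4.37 g/L) / (311.8 g/mol) = 1.402 × 10^-2 M.
Ag2SO4(s) ⇌ 2 Ag^+(aq) + SO4^2-(aq)
If s mol/L of Ag2SO4 dissolves, [Ag^+] = 2s and [SO4^2-] = s.
Ksp = [Ag^+]^2[SO4^2-]
Ksp = (2s)^2s = 4s^3
Ksp = 4 × (1.402 × 10^-2)^3 = 1.10 × 10^-5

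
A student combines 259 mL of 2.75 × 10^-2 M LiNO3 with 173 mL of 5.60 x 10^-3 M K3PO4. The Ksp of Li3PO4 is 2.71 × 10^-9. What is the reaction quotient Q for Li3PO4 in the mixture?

1.01 x 10^-8

Total volume = 259 + 173 = 432 mL.
[Li^+] = 2.75 × 10^-2 × (259/432) = 1.649 x 10^-2 M
[PO4^3-] = 5.60 × 10^-3 × (173/432) = 2.243 x 10^-3 M
Li3PO4(s) <=> 3 Li^+(aq) + PO4^3-(aq), so Q = [Li^+]^3[PO4^3-]
Q = (1.649 x 10^-2)^3(2.243 x 10^-3) = 1.01 × 10^-8
Q > Ksp, so Li3PO4 will precipitate.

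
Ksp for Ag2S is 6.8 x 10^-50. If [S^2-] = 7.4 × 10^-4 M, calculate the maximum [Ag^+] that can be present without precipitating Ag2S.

Ag2S(s) ⇌ 2 Ag^+ + S^2-
Ksp = [Ag^+]^2[S^2-]
Precipitation begins when Q = Ksp. With [S^2-] = 7.4 × 10^-4 M:
6.8 x 10^-50 = (7.4 × 10^-4) × [Ag^+]^2
[Ag^+] = (6.8 x 10^-50 / 7.4 × 10^-4)^(1/2) = 9.6 × 10^-24 M

[Ag^+] ≈ 9.6e-24 M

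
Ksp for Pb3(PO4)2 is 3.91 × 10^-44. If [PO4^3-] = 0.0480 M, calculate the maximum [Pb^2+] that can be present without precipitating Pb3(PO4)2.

2.57 x 10^-14 M

Pb3(PO4)2(s) <=> 3 Pb^2+(aq) + 2 PO4^3-(aq)
Ksp = [Pb^2+]^3[PO4^3-]^2
Precipitation begins when Q = Ksp. With [PO4^3-] = 0.0480 M:
3.91 × 10^-44 = (0.0480)^2 × [Pb^2+]^3
[Pb^2+] = (3.91 × 10^-44 / 2.304 × 10^-3)^(1/3) = 2.57 × 10^-14 M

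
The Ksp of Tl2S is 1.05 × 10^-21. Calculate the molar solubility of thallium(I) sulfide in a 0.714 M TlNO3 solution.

s ≈ 2.06e-21 M

Tl2S(s) <=> 2 Tl^+(aq) + S^2-(aq)
Ksp = [Tl^+]^2[S^2-]
Let s = moles of Tl2S that dissolve per litre. [Tl^+] = 0.714 + 2s ≈ 0.714, [S^2-] = s (Ksp is small, so little additional dissolves).
Ksp ≈ (0.714)^2 × s
s = 2.06 × 10^-21 M
Check: 2s = 4.1 x 10^-21 ≪ 0.714, so the approximation is valid.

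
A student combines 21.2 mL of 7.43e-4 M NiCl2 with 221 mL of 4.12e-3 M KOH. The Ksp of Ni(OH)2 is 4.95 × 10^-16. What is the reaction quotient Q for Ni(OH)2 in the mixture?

9.19e-10

Total volume = 21.2 + 221 = 242.2 mL.
[Ni^2+] = 7.43 x 10^-4 × (21.2/242.2) = 6.504 × 10^-5 M
[OH^-] = 4.12 × 10^-3 × (221/242.2) = 3.759 x 10^-3 M
Ni(OH)2(s) ⇌ Ni^2+ + 2 OH^-, so Q = [Ni^2+][OH^-]^2
Q = (6.504 × 10^-5)(3.759 × 10^-3)^2 = 9.19 × 10^-10
Q > Ksp, so Ni(OH)2 will precipitate.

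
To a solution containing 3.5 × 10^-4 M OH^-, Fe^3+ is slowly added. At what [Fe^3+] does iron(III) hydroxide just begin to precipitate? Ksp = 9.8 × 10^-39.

[Fe^3+] = 2.3 x 10^-28 M

Fe(OH)3(s) ⇌ Fe^3+(aq) + 3 OH^-(aq)
Ksp = [Fe^3+][OH^-]^3
Precipitation begins when Q = Ksp. With [OH^-] = 3.5 × 10^-4 M:
9.8 × 10^-39 = (3.5 × 10^-4)^3 × [Fe^3+]
[Fe^3+] = (9.8 × 10^-39 / 4.29 x 10^-11) = 2.3 × 10^-28 M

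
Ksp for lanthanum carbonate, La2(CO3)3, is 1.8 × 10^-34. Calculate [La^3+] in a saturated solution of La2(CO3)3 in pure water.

La2(CO3)3(s) ⇌ 2 La^3+(aq) + 3 CO3^2-(aq)
Ksp = [La^3+]^2[CO3^2-]^3
Let s = molar solubility. Then [La^3+] = 2s and [CO3^2-] = 3s.
Ksp = (2s)^2(3s)^3 = 108s^5
s^5 = 1.8 × 10^-34 / 108, so s = 6.99 × 10^-8 M
[La^3+] = 2s = 1.4 x 10^-7 M

[La^3+] ≈ 1.4 × 10^-7 M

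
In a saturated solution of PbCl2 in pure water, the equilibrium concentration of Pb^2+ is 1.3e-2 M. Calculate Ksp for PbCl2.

8.8e-6

PbCl2(s) ⇌ Pb^2+(aq) + 2 Cl^-(aq)
Stoichiometry gives [Cl^-] = (2/1)[Pb^2+] = 2.60 x 10^-2 M.
Ksp = [Pb^2+][Cl^-]^2
Ksp = 1.3 × 10^-2 × (2.60 × 10^-2)^2 = 8.8 x 10^-6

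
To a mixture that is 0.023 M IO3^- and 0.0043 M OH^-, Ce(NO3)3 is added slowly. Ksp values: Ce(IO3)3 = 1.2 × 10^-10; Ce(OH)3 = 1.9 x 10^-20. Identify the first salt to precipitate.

Ce(OH)3

Each salt begins to precipitate when Q = Ksp, i.e. when [Ce^3+] reaches its threshold.
For Ce(IO3)3: 1.2 × 10^-10 = (0.023)^3 × [Ce^3+]  ⇒  [Ce^3+] = 9.9 × 10^-6 M.
For Ce(OH)3: 1.9 x 10^-20 = (0.0043)^3 × [Ce^3+]  ⇒  [Ce^3+] = 2.4 × 10^-13 M.
The salt with the lower threshold [Ce^3+] precipitates first: Ce(OH)3.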